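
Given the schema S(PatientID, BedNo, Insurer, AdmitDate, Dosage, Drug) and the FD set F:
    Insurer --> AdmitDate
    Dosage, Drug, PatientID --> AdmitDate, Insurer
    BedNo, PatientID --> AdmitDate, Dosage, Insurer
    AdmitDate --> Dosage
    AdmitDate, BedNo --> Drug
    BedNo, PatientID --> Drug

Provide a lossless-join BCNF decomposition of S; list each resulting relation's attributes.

Candidate key of the original relation: {BedNo, PatientID}.
In {AdmitDate, BedNo, Dosage, Drug, Insurer, PatientID}, {Insurer} is not a superkey ({Insurer}⁺ restricted to this set is {AdmitDate, Dosage, Insurer}), so split on Insurer --> AdmitDate, Dosage into {AdmitDate, Dosage, Insurer} and {BedNo, Drug, Insurer, PatientID}.
In {AdmitDate, Dosage, Insurer}, {AdmitDate} is not a superkey ({AdmitDate}⁺ restricted to this set is {AdmitDate, Dosage}), so split on AdmitDate --> Dosage into {AdmitDate, Dosage} and {AdmitDate, Insurer}.
{AdmitDate, Dosage} has no BCNF violation.
{AdmitDate, Insurer} has no BCNF violation.
In {BedNo, Drug, Insurer, PatientID}, {BedNo, Insurer} is not a superkey ({BedNo, Insurer}⁺ restricted to this set is {BedNo, Drug, Insurer}), so split on BedNo, Insurer --> Drug into {BedNo, Drug, Insurer} and {BedNo, Insurer, PatientID}.
{BedNo, Drug, Insurer} has no BCNF violation.
{BedNo, Insurer, PatientID} has no BCNF violation.

{AdmitDate, Dosage}; {AdmitDate, Insurer}; {BedNo, Drug, Insurer}; {BedNo, Insurer, PatientID}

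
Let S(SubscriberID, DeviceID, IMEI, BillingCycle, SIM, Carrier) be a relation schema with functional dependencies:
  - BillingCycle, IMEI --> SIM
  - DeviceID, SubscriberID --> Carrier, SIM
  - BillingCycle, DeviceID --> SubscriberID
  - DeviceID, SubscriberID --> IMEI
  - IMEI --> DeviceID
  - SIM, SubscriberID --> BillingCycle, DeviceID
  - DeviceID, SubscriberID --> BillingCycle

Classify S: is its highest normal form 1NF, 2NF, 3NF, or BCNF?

3NF

Candidate keys: {BillingCycle, DeviceID}, {BillingCycle, IMEI}, {DeviceID, SubscriberID}, {IMEI, SubscriberID}, {SIM, SubscriberID}. Prime attributes: {BillingCycle, DeviceID, IMEI, SIM, SubscriberID}.
IMEI --> DeviceID breaks BCNF: {IMEI}⁺ = {DeviceID, IMEI}, so {IMEI} is not a superkey.
But every attribute on its right side ({DeviceID}) is prime, and the same holds for every other non-superkey FD, so 3NF still holds.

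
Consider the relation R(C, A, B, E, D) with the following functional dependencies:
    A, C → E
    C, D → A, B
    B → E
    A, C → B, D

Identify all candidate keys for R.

{A, C}, {C, D}

{C} never appears on the right of any FD, so every key must include it.
Closure of {A, C} is {A, B, C, D, E}, the whole schema; {A, C} is a candidate key.
Closure of {C, D} is {A, B, C, D, E}, the whole schema; {C, D} is a candidate key.
These are minimal and exhaustive — every other superkey contains one of them.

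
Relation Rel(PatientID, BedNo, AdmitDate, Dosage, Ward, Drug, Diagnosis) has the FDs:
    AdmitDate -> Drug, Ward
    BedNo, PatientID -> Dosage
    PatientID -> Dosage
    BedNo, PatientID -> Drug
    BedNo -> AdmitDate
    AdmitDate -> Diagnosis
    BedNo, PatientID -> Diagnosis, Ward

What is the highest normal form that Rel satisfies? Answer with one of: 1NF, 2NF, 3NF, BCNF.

1NF

Candidate key: {BedNo, PatientID}. Prime attributes: {BedNo, PatientID}.
AdmitDate -> Drug, Ward breaks BCNF: {AdmitDate}⁺ = {AdmitDate, Diagnosis, Drug, Ward}, so {AdmitDate} is not a superkey.
AdmitDate -> Drug, Ward determines the non-prime attributes {Drug, Ward} from a non-superkey — 3NF is violated.
{BedNo} is a proper subset of the key {BedNo, PatientID}, and {BedNo}⁺ contains the non-prime attributes {AdmitDate, Diagnosis, Drug, Ward} — a partial dependency, so 2NF is violated.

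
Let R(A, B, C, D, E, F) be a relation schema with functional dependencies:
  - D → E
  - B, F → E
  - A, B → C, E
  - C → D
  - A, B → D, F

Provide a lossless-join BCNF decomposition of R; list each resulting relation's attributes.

Candidate key of the original relation: {A, B}.
Within {A, B, C, D, E, F}: {D}⁺ ∩ {A, B, C, D, E, F} = {D, E}, not the whole set, so D → E violates BCNF; decompose into {D, E} and {A, B, C, D, F}.
{D, E} has no BCNF violation.
Within {A, B, C, D, F}: {C}⁺ ∩ {A, B, C, D, F} = {C, D}, not the whole set, so C → D violates BCNF; decompose into {C, D} and {A, B, C, F}.
{C, D} has no BCNF violation.
{A, B, C, F} has no BCNF violation.

{A, B, C, F}; {C, D}; {D, E}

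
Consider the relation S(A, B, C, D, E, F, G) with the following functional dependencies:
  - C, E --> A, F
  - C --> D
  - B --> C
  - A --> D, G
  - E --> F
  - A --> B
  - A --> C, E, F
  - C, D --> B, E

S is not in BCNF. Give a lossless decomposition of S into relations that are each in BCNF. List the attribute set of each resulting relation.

Candidate keys of the original relation: {A}, {B}, {C}.
{A, B, C, D, E, F, G}: {E} determines {E, F} here but is not a superkey — split on E --> F, giving {E, F} and {A, B, C, D, E, G}.
{E, F}: every determinant is a superkey — BCNF.
{A, B, C, D, E, G}: every determinant is a superkey — BCNF.

{A, B, C, D, E, G}; {E, F}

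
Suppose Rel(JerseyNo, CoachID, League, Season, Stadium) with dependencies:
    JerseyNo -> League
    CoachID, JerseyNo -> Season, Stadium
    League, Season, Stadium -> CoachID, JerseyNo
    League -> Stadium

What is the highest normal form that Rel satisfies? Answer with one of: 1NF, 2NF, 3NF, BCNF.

Candidate keys: {CoachID, JerseyNo}, {JerseyNo, Season}, {League, Season}. Prime attributes: {CoachID, JerseyNo, League, Season}.
JerseyNo -> League breaks BCNF: {JerseyNo}⁺ = {JerseyNo, League, Stadium}, so {JerseyNo} is not a superkey.
Because {Stadium} is non-prime and the left side of League -> Stadium is not a superkey, the relation is not in 3NF.
{JerseyNo} is a proper subset of the key {CoachID, JerseyNo}, and {JerseyNo}⁺ contains the non-prime attribute {Stadium} — a partial dependency, so 2NF is violated.

1NF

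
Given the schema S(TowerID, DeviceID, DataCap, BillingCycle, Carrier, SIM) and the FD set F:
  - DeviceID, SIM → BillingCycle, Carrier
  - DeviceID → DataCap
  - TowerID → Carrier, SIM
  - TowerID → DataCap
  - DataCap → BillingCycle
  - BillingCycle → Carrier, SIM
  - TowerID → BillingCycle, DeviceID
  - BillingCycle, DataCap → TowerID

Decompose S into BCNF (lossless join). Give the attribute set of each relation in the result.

{BillingCycle, Carrier, SIM}; {BillingCycle, DataCap, DeviceID, TowerID}

Candidate keys of the original relation: {DataCap}, {DeviceID}, {TowerID}.
Within {BillingCycle, Carrier, DataCap, DeviceID, SIM, TowerID}: {BillingCycle}⁺ ∩ {BillingCycle, Carrier, DataCap, DeviceID, SIM, TowerID} = {BillingCycle, Carrier, SIM}, not the whole set, so BillingCycle → Carrier, SIM violates BCNF; decompose into {BillingCycle, Carrier, SIM} and {BillingCycle, DataCap, DeviceID, TowerID}.
{BillingCycle, Carrier, SIM} has no BCNF violation.
{BillingCycle, DataCap, DeviceID, TowerID} has no BCNF violation.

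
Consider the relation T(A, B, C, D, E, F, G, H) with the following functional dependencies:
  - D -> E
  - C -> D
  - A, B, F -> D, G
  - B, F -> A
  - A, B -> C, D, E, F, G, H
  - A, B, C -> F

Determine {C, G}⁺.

Start with {C, G}.
C -> D applies; add {D} → now {C, D, G}.
D -> E applies; add {E} → now {C, D, E, G}.
No further FD applies.

{C, D, E, G}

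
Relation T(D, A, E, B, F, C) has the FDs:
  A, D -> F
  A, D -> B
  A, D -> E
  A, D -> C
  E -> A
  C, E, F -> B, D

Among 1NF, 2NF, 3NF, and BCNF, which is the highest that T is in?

Candidate keys: {A, D}, {C, E, F}, {D, E}. Prime attributes: {A, C, D, E, F}.
For E -> A we have {E}⁺ = {A, E}; {E} is not a superkey, so BCNF fails.
Since {A} ⊆ prime attributes and every other non-superkey FD also has a prime right side, the schema is in 3NF.

3NF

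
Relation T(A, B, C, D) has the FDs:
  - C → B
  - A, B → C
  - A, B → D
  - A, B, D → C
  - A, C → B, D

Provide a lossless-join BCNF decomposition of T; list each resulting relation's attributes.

{A, C, D}; {B, C}

Candidate keys of the original relation: {A, B}, {A, C}.
In {A, B, C, D}, {C} is not a superkey ({C}⁺ restricted to this set is {B, C}), so split on C → B into {B, C} and {A, C, D}.
{B, C}: every determinant is a superkey — BCNF.
{A, C, D}: every determinant is a superkey — BCNF.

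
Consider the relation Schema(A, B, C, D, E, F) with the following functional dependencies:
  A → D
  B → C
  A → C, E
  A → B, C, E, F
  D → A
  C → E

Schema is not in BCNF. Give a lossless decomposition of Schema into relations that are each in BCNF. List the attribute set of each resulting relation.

Candidate keys of the original relation: {A}, {D}.
In {A, B, C, D, E, F}, {B} is not a superkey ({B}⁺ restricted to this set is {B, C, E}), so split on B → C, E into {B, C, E} and {A, B, D, F}.
In {B, C, E}, {C} is not a superkey ({C}⁺ restricted to this set is {C, E}), so split on C → E into {C, E} and {B, C}.
{C, E} is in BCNF.
{B, C} is in BCNF.
{A, B, D, F} is in BCNF.

{A, B, D, F}; {B, C}; {C, E}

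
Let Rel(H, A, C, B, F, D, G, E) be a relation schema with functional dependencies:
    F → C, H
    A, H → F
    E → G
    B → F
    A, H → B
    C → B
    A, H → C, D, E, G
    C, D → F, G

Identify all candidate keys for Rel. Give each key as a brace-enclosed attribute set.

Attributes never on any right-hand side: {A} — every candidate key must contain it.
Closure of {A, B} is {A, B, C, D, E, F, G, H}, the whole schema; {A, B} is a candidate key.
Closure of {A, C} is {A, B, C, D, E, F, G, H}, the whole schema; {A, C} is a candidate key.
Closure of {A, F} is {A, B, C, D, E, F, G, H}, the whole schema; {A, F} is a candidate key.
Closure of {A, H} is {A, B, C, D, E, F, G, H}, the whole schema; {A, H} is a candidate key.
No proper subset of any of these is a key, and no other minimal superkey exists.

{A, B}, {A, C}, {A, F}, {A, H}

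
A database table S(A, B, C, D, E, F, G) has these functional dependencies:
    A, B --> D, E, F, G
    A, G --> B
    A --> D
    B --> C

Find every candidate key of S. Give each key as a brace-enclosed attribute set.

{A} never appears on the right of any FD, so every key must include it.
{A, B}⁺ = {A, B, C, D, E, F, G} — all of the relation — so {A, B} is a candidate key.
{A, G}⁺ = {A, B, C, D, E, F, G} — all of the relation — so {A, G} is a candidate key.
Any other superkey properly contains one of these, so there are no further candidate keys.

{A, B}, {A, G}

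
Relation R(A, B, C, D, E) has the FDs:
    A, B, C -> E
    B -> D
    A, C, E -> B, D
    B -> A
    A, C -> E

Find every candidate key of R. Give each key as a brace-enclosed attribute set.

No FD produces {C}, so it must be in every candidate key.
{A, C} is a candidate key since {A, C}⁺ = {A, B, C, D, E} covers every attribute.
{B, C} is a candidate key since {B, C}⁺ = {A, B, C, D, E} covers every attribute.
These are minimal and exhaustive — every other superkey contains one of them.

{A, C}, {B, C}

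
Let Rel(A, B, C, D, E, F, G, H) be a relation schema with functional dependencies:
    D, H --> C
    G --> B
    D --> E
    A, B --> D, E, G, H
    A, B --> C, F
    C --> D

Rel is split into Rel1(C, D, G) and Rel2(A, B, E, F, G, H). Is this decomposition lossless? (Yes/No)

No

Common attributes: {G}; their closure is {B, G}.
The closure covers neither Rel1 nor Rel2 entirely; the join is not lossless.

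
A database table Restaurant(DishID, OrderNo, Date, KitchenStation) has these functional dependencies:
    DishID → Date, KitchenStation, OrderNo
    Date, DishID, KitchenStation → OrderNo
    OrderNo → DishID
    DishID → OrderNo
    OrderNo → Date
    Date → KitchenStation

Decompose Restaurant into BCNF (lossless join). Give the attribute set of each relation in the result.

Candidate keys of the original relation: {DishID}, {OrderNo}.
In {Date, DishID, KitchenStation, OrderNo}, {Date} is not a superkey ({Date}⁺ restricted to this set is {Date, KitchenStation}), so split on Date → KitchenStation into {Date, KitchenStation} and {Date, DishID, OrderNo}.
{Date, KitchenStation} is in BCNF.
{Date, DishID, OrderNo} is in BCNF.

{Date, DishID, OrderNo}; {Date, KitchenStation}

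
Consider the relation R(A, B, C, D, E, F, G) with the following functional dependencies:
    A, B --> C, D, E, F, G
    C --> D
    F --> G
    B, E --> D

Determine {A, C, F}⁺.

{A, C, D, F, G}

Start with {A, C, F}.
C --> D applies; add {D} → now {A, C, D, F}.
F --> G applies; add {G} → now {A, C, D, F, G}.
No further FD applies.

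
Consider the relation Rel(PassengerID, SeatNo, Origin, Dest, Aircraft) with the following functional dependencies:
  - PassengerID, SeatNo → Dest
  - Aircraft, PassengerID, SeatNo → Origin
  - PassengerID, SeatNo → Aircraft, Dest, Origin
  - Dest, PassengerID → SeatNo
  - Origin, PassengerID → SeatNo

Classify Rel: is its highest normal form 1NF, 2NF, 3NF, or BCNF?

Candidate keys: {Dest, PassengerID}, {Origin, PassengerID}, {PassengerID, SeatNo}. Prime attributes: {Dest, Origin, PassengerID, SeatNo}.
Each dependency's left side is a superkey — BCNF holds.

BCNF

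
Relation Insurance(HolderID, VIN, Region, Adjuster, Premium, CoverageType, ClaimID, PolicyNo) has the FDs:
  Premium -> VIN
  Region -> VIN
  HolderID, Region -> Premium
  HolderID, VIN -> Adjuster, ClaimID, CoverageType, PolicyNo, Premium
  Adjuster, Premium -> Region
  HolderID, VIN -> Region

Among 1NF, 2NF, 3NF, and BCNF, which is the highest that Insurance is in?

3NF

Candidate keys: {HolderID, Premium}, {HolderID, Region}, {HolderID, VIN}. Prime attributes: {HolderID, Premium, Region, VIN}.
Premium -> VIN breaks BCNF: {Premium}⁺ = {Premium, VIN}, so {Premium} is not a superkey.
Since {VIN} ⊆ prime attributes and every other non-superkey FD also has a prime right side, the schema is in 3NF.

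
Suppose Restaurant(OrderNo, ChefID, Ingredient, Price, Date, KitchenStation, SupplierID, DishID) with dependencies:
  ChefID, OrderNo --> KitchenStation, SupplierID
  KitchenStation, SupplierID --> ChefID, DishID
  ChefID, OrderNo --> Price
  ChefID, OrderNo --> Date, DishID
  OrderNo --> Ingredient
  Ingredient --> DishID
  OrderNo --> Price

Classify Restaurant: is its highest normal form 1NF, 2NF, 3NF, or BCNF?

Candidate keys: {ChefID, OrderNo}, {KitchenStation, OrderNo, SupplierID}. Prime attributes: {ChefID, KitchenStation, OrderNo, SupplierID}.
KitchenStation, SupplierID --> ChefID, DishID: {KitchenStation, SupplierID}⁺ = {ChefID, DishID, KitchenStation, SupplierID}, which is not all of the attributes, so the left side is not a superkey — BCNF is violated.
Because {DishID} is non-prime and the left side of KitchenStation, SupplierID --> ChefID, DishID is not a superkey, the relation is not in 3NF.
{OrderNo} is a proper subset of the key {ChefID, OrderNo}, and {OrderNo}⁺ contains the non-prime attributes {DishID, Ingredient, Price} — a partial dependency, so 2NF is violated.

1NF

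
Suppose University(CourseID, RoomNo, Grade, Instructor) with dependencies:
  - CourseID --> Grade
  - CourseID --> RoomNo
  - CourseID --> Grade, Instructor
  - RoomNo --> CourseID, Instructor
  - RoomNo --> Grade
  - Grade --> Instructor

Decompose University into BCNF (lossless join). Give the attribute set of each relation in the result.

{CourseID, Grade, RoomNo}; {Grade, Instructor}

Candidate keys of the original relation: {CourseID}, {RoomNo}.
In {CourseID, Grade, Instructor, RoomNo}, {Grade} is not a superkey ({Grade}⁺ restricted to this set is {Grade, Instructor}), so split on Grade --> Instructor into {Grade, Instructor} and {CourseID, Grade, RoomNo}.
{Grade, Instructor} has no BCNF violation.
{CourseID, Grade, RoomNo} has no BCNF violation.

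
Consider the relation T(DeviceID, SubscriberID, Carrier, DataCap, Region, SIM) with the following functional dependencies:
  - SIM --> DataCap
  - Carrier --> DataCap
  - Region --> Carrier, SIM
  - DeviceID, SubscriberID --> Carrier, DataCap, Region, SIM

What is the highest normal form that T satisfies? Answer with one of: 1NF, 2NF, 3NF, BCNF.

2NF

Candidate key: {DeviceID, SubscriberID}. Prime attributes: {DeviceID, SubscriberID}.
For SIM --> DataCap we have {SIM}⁺ = {DataCap, SIM}; {SIM} is not a superkey, so BCNF fails.
SIM --> DataCap has non-prime {DataCap} on the right and a non-superkey on the left, so 3NF fails.
No non-prime attribute depends on a proper subset of any candidate key, so 2NF holds.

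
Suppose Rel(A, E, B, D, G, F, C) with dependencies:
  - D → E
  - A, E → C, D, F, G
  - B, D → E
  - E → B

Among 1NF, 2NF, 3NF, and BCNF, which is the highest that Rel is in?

Candidate keys: {A, D}, {A, E}. Prime attributes: {A, D, E}.
D → E: {D}⁺ = {B, D, E}, which is not all of the attributes, so the left side is not a superkey — BCNF is violated.
E → B has non-prime {B} on the right and a non-superkey on the left, so 3NF fails.
Since {D} ⊂ {A, D} and {D}⁺ ⊇ {B} with {B} non-prime, there is a partial dependency; 2NF fails.

1NF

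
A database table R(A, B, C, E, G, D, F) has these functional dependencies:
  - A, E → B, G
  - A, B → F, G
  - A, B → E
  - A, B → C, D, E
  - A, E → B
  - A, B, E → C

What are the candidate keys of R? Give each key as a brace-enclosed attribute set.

{A, B}, {A, E}

No FD produces {A}, so it must be in every candidate key.
{A, B}⁺ = {A, B, C, D, E, F, G}, which is every attribute, so {A, B} is a candidate key.
{A, E}⁺ = {A, B, C, D, E, F, G}, which is every attribute, so {A, E} is a candidate key.
No proper subset of any of these is a key, and no other minimal superkey exists.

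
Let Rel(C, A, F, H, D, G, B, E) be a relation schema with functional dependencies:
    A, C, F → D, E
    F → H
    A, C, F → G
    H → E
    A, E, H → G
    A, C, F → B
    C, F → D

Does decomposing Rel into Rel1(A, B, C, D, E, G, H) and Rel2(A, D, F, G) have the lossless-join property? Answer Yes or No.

Rel1 ∩ Rel2 = {A, D, G}; its closure under F is {A, D, G}.
The closure covers neither Rel1 nor Rel2 entirely; the join is not lossless.

No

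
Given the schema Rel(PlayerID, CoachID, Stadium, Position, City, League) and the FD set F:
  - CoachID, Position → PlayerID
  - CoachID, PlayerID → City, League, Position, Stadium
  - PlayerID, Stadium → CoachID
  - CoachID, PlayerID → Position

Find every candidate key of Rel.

{CoachID, PlayerID}⁺ = {City, CoachID, League, PlayerID, Position, Stadium}, which is every attribute, so {CoachID, PlayerID} is a candidate key.
{CoachID, Position}⁺ = {City, CoachID, League, PlayerID, Position, Stadium}, which is every attribute, so {CoachID, Position} is a candidate key.
{PlayerID, Stadium}⁺ = {City, CoachID, League, PlayerID, Position, Stadium}, which is every attribute, so {PlayerID, Stadium} is a candidate key.
These are minimal and exhaustive — every other superkey contains one of them.

{CoachID, PlayerID}, {CoachID, Position}, {PlayerID, Stadium}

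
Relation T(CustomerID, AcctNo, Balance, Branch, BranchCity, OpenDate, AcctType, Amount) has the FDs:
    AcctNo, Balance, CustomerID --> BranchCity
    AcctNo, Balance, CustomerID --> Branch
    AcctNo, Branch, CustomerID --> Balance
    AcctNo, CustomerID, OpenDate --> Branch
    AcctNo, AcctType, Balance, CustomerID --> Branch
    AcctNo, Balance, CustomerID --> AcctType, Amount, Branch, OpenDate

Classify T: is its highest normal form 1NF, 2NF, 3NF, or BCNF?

BCNF

Candidate keys: {AcctNo, Balance, CustomerID}, {AcctNo, Branch, CustomerID}, {AcctNo, CustomerID, OpenDate}. Prime attributes: {AcctNo, Balance, Branch, CustomerID, OpenDate}.
Each dependency's left side is a superkey — BCNF holds.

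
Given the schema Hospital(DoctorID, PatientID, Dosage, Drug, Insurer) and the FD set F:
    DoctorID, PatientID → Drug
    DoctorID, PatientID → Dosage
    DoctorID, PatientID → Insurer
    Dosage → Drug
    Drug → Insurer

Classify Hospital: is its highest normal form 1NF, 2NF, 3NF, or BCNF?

Candidate key: {DoctorID, PatientID}. Prime attributes: {DoctorID, PatientID}.
Dosage → Drug breaks BCNF: {Dosage}⁺ = {Dosage, Drug, Insurer}, so {Dosage} is not a superkey.
Dosage → Drug determines the non-prime attribute {Drug} from a non-superkey — 3NF is violated.
No non-prime attribute depends on a proper subset of any candidate key, so 2NF holds.

2NF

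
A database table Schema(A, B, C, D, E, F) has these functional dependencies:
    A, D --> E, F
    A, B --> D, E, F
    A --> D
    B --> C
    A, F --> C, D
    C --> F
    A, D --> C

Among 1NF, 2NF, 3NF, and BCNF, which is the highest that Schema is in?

1NF

Candidate key: {A, B}. Prime attributes: {A, B}.
A, D --> E, F breaks BCNF: {A, D}⁺ = {A, C, D, E, F}, so {A, D} is not a superkey.
A, D --> E, F has non-prime {E, F} on the right and a non-superkey on the left, so 3NF fails.
The proper key subset {A} of {A, B} determines non-prime {C, D, E, F}, so the relation is not even in 2NF.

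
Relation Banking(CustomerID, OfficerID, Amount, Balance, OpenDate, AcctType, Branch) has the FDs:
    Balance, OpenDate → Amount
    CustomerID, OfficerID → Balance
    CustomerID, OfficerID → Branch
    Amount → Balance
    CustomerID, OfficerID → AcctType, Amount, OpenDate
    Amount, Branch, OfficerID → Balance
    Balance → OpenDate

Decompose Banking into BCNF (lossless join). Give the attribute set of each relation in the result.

{AcctType, Balance, Branch, CustomerID, OfficerID}; {Amount, Balance, OpenDate}

Candidate key of the original relation: {CustomerID, OfficerID}.
{AcctType, Amount, Balance, Branch, CustomerID, OfficerID, OpenDate}: {Balance, OpenDate} determines {Amount, Balance, OpenDate} here but is not a superkey — split on Balance, OpenDate → Amount, giving {Amount, Balance, OpenDate} and {AcctType, Balance, Branch, CustomerID, OfficerID, OpenDate}.
{Amount, Balance, OpenDate} is in BCNF.
{AcctType, Balance, Branch, CustomerID, OfficerID, OpenDate}: {Balance} determines {Balance, OpenDate} here but is not a superkey — split on Balance → OpenDate, giving {Balance, OpenDate} and {AcctType, Balance, Branch, CustomerID, OfficerID}.
{Balance, OpenDate} is in BCNF.
{AcctType, Balance, Branch, CustomerID, OfficerID} is in BCNF.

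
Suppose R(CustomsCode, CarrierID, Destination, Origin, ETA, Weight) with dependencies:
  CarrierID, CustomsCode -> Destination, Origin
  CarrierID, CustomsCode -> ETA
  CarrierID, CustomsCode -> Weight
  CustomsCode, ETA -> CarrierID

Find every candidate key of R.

{CarrierID, CustomsCode}, {CustomsCode, ETA}

{CustomsCode} never appears on the right of any FD, so every key must include it.
{CarrierID, CustomsCode}⁺ = {CarrierID, CustomsCode, Destination, ETA, Origin, Weight} — all of the relation — so {CarrierID, CustomsCode} is a candidate key.
{CustomsCode, ETA}⁺ = {CarrierID, CustomsCode, Destination, ETA, Origin, Weight} — all of the relation — so {CustomsCode, ETA} is a candidate key.
No proper subset of any of these is a key, and no other minimal superkey exists.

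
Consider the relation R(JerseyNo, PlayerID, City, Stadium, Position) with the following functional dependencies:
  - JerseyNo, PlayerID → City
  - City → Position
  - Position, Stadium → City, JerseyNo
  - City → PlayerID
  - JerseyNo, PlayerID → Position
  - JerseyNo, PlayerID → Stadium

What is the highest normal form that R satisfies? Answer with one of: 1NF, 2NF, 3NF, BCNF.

3NF

Candidate keys: {City, JerseyNo}, {City, Stadium}, {JerseyNo, PlayerID}, {Position, Stadium}. Prime attributes: {City, JerseyNo, PlayerID, Position, Stadium}.
For City → Position we have {City}⁺ = {City, PlayerID, Position}; {City} is not a superkey, so BCNF fails.
Its right-hand attributes {Position} are all prime, as are those of every other non-superkey FD — the relation is in 3NF.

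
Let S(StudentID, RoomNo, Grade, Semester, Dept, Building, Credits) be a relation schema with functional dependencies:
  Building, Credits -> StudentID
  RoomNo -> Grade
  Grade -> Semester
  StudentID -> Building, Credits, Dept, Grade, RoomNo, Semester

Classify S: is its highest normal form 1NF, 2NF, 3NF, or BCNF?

2NF

Candidate keys: {Building, Credits}, {StudentID}. Prime attributes: {Building, Credits, StudentID}.
For RoomNo -> Grade we have {RoomNo}⁺ = {Grade, RoomNo, Semester}; {RoomNo} is not a superkey, so BCNF fails.
RoomNo -> Grade has non-prime {Grade} on the right and a non-superkey on the left, so 3NF fails.
Checking every proper subset of each key, none determines a non-prime attribute — 2NF is satisfied.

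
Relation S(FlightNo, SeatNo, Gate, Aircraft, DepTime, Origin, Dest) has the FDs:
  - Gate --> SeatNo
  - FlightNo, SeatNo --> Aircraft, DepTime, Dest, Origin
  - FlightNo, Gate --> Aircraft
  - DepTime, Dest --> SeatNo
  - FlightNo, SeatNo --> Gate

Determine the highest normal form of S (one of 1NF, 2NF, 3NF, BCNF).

Candidate keys: {DepTime, Dest, FlightNo}, {FlightNo, Gate}, {FlightNo, SeatNo}. Prime attributes: {DepTime, Dest, FlightNo, Gate, SeatNo}.
For Gate --> SeatNo we have {Gate}⁺ = {Gate, SeatNo}; {Gate} is not a superkey, so BCNF fails.
But every attribute on its right side ({SeatNo}) is prime, and the same holds for every other non-superkey FD, so 3NF still holds.

3NF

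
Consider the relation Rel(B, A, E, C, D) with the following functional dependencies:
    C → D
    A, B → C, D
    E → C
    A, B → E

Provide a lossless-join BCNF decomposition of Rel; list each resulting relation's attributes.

Candidate key of the original relation: {A, B}.
{A, B, C, D, E}: {C} determines {C, D} here but is not a superkey — split on C → D, giving {C, D} and {A, B, C, E}.
{C, D} is in BCNF.
{A, B, C, E}: {E} determines {C, E} here but is not a superkey — split on E → C, giving {C, E} and {A, B, E}.
{C, E} is in BCNF.
{A, B, E} is in BCNF.

{A, B, E}; {C, D}; {C, E}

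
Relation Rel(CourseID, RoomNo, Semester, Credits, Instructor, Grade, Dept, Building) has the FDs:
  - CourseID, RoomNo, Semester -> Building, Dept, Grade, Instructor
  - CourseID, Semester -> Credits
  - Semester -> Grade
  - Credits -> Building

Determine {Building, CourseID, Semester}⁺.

Start with {Building, CourseID, Semester}.
CourseID, Semester -> Credits applies; add {Credits} → now {Building, CourseID, Credits, Semester}.
Semester -> Grade applies; add {Grade} → now {Building, CourseID, Credits, Grade, Semester}.
No further FD applies.

{Building, CourseID, Credits, Grade, Semester}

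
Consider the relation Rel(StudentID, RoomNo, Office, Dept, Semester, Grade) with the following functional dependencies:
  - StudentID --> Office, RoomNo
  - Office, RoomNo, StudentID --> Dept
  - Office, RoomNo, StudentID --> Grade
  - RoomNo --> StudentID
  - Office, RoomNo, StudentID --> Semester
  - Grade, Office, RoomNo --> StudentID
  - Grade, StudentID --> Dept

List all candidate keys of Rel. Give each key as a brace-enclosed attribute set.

{RoomNo} is a candidate key since {RoomNo}⁺ = {Dept, Grade, Office, RoomNo, Semester, StudentID} covers every attribute.
{StudentID} is a candidate key since {StudentID}⁺ = {Dept, Grade, Office, RoomNo, Semester, StudentID} covers every attribute.
No proper subset of any of these is a key, and no other minimal superkey exists.

{RoomNo}, {StudentID}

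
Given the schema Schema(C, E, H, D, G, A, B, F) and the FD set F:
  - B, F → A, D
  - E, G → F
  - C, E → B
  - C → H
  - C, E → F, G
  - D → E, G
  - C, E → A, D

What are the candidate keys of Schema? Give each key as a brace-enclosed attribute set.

{C} never appears on the right of any FD, so every key must include it.
{C, D} is a candidate key since {C, D}⁺ = {A, B, C, D, E, F, G, H} covers every attribute.
{C, E} is a candidate key since {C, E}⁺ = {A, B, C, D, E, F, G, H} covers every attribute.
{B, C, F} is a candidate key since {B, C, F}⁺ = {A, B, C, D, E, F, G, H} covers every attribute.
Any other superkey properly contains one of these, so there are no further candidate keys.

{B, C, F}, {C, D}, {C, E}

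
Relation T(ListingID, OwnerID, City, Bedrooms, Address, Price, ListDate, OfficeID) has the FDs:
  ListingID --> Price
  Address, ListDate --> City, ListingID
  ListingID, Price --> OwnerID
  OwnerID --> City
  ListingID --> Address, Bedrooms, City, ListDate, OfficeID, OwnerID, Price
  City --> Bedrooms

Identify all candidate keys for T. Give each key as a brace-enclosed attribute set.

{Address, ListDate}, {ListingID}

{ListingID}⁺ = {Address, Bedrooms, City, ListDate, ListingID, OfficeID, OwnerID, Price} — all of the relation — so {ListingID} is a candidate key.
{Address, ListDate}⁺ = {Address, Bedrooms, City, ListDate, ListingID, OfficeID, OwnerID, Price} — all of the relation — so {Address, ListDate} is a candidate key.
Any other superkey properly contains one of these, so there are no further candidate keys.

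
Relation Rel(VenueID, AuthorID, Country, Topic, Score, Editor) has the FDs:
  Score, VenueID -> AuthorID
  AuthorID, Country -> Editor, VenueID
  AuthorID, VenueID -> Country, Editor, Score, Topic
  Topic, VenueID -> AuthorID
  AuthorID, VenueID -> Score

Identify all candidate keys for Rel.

{AuthorID, Country}, {AuthorID, VenueID}, {Score, VenueID}, {Topic, VenueID}

Closure of {AuthorID, Country} is {AuthorID, Country, Editor, Score, Topic, VenueID}, the whole schema; {AuthorID, Country} is a candidate key.
Closure of {AuthorID, VenueID} is {AuthorID, Country, Editor, Score, Topic, VenueID}, the whole schema; {AuthorID, VenueID} is a candidate key.
Closure of {Score, VenueID} is {AuthorID, Country, Editor, Score, Topic, VenueID}, the whole schema; {Score, VenueID} is a candidate key.
Closure of {Topic, VenueID} is {AuthorID, Country, Editor, Score, Topic, VenueID}, the whole schema; {Topic, VenueID} is a candidate key.
Any other superkey properly contains one of these, so there are no further candidate keys.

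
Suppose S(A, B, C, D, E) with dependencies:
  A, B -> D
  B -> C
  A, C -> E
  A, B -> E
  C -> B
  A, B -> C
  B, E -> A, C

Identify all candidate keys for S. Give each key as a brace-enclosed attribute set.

{A, B}, {A, C}, {B, E}, {C, E}

{A, B}⁺ = {A, B, C, D, E} — all of the relation — so {A, B} is a candidate key.
{A, C}⁺ = {A, B, C, D, E} — all of the relation — so {A, C} is a candidate key.
{B, E}⁺ = {A, B, C, D, E} — all of the relation — so {B, E} is a candidate key.
{C, E}⁺ = {A, B, C, D, E} — all of the relation — so {C, E} is a candidate key.
These are minimal and exhaustive — every other superkey contains one of them.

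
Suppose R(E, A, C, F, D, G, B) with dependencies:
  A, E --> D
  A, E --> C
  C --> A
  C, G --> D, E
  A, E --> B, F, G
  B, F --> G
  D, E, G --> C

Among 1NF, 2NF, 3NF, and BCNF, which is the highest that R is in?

3NF

Candidate keys: {A, E}, {B, C, F}, {B, D, E, F}, {C, E}, {C, G}, {D, E, G}. Prime attributes: {A, B, C, D, E, F, G}.
C --> A: {C}⁺ = {A, C}, which is not all of the attributes, so the left side is not a superkey — BCNF is violated.
Its right-hand attributes {A} are all prime, as are those of every other non-superkey FD — the relation is in 3NF.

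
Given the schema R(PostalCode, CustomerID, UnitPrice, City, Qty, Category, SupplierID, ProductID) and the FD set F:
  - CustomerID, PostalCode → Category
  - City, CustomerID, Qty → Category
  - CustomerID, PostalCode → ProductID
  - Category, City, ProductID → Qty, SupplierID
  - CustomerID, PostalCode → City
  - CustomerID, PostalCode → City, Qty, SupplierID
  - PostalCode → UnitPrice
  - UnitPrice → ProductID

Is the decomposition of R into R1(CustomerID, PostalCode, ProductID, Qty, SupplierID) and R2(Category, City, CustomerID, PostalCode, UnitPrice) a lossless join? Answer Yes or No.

The shared attributes are {CustomerID, PostalCode} and {CustomerID, PostalCode}⁺ = {Category, City, CustomerID, PostalCode, ProductID, Qty, SupplierID, UnitPrice}.
R1 is contained in that closure, so R1 ∩ R2 → R1 holds and the join is lossless.

Yes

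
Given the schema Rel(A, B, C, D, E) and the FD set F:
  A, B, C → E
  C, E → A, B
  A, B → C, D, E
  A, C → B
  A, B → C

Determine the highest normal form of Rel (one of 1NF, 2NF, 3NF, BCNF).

Candidate keys: {A, B}, {A, C}, {C, E}. Prime attributes: {A, B, C, E}.
Every FD has a superkey on the left, so the relation is in BCNF.

BCNF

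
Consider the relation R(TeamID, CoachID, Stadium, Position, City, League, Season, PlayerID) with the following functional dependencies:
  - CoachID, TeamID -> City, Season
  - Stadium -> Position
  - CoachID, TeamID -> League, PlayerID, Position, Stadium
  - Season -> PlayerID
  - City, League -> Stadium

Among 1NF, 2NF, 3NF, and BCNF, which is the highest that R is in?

Candidate key: {CoachID, TeamID}. Prime attributes: {CoachID, TeamID}.
For Stadium -> Position we have {Stadium}⁺ = {Position, Stadium}; {Stadium} is not a superkey, so BCNF fails.
Stadium -> Position has non-prime {Position} on the right and a non-superkey on the left, so 3NF fails.
No non-prime attribute depends on a proper subset of any candidate key, so 2NF holds.

2NF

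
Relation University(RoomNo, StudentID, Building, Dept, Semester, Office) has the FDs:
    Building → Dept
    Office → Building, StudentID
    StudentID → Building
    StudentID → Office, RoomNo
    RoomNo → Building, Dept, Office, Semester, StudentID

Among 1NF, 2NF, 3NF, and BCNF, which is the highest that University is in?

Candidate keys: {Office}, {RoomNo}, {StudentID}. Prime attributes: {Office, RoomNo, StudentID}.
For Building → Dept we have {Building}⁺ = {Building, Dept}; {Building} is not a superkey, so BCNF fails.
Building → Dept has non-prime {Dept} on the right and a non-superkey on the left, so 3NF fails.
With only single-attribute keys there can be no partial dependency, so 2NF holds.

2NF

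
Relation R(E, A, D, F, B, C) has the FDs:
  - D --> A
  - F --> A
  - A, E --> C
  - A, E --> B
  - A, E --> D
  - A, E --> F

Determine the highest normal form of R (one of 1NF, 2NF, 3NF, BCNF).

Candidate keys: {A, E}, {D, E}, {E, F}. Prime attributes: {A, D, E, F}.
D --> A breaks BCNF: {D}⁺ = {A, D}, so {D} is not a superkey.
But every attribute on its right side ({A}) is prime, and the same holds for every other non-superkey FD, so 3NF still holds.

3NF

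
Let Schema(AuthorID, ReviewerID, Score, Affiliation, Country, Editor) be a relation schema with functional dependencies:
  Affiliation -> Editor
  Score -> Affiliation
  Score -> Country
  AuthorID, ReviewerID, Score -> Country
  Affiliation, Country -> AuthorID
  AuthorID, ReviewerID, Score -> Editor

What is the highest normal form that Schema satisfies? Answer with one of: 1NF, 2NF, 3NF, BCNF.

1NF

Candidate key: {ReviewerID, Score}. Prime attributes: {ReviewerID, Score}.
Affiliation -> Editor breaks BCNF: {Affiliation}⁺ = {Affiliation, Editor}, so {Affiliation} is not a superkey.
Affiliation -> Editor has non-prime {Editor} on the right and a non-superkey on the left, so 3NF fails.
{Score} is a proper subset of the key {ReviewerID, Score}, and {Score}⁺ contains the non-prime attributes {Affiliation, AuthorID, Country, Editor} — a partial dependency, so 2NF is violated.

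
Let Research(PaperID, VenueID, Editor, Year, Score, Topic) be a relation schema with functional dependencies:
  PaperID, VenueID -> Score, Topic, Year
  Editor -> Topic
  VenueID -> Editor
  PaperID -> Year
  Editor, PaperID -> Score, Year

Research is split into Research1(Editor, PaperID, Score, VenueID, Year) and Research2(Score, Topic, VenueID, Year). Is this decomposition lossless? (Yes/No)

Yes

The shared attributes are {Score, VenueID, Year} and {Score, VenueID, Year}⁺ = {Editor, Score, Topic, VenueID, Year}.
Since Research2 ⊆ {Editor, Score, Topic, VenueID, Year}, the intersection is a superkey of Research2; the decomposition is lossless.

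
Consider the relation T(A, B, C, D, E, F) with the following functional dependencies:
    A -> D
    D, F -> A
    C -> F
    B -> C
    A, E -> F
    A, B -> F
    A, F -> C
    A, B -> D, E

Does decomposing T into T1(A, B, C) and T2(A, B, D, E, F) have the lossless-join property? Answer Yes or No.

Yes

The shared attributes are {A, B} and {A, B}⁺ = {A, B, C, D, E, F}.
Since T1 ⊆ {A, B, C, D, E, F}, the intersection is a superkey of T1; the decomposition is lossless.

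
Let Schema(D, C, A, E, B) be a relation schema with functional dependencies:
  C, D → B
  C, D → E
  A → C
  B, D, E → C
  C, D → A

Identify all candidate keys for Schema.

{A, D}, {B, D, E}, {C, D}

Attributes never on any right-hand side: {D} — every candidate key must contain it.
{A, D}⁺ = {A, B, C, D, E} — all of the relation — so {A, D} is a candidate key.
{C, D}⁺ = {A, B, C, D, E} — all of the relation — so {C, D} is a candidate key.
{B, D, E}⁺ = {A, B, C, D, E} — all of the relation — so {B, D, E} is a candidate key.
These are minimal and exhaustive — every other superkey contains one of them.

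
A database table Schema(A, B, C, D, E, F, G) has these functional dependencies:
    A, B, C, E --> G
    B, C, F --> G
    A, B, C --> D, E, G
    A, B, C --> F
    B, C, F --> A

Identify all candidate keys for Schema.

{A, B, C}, {B, C, F}

Attributes never on any right-hand side: {B, C} — every candidate key must contain all of them.
{A, B, C} is a candidate key since {A, B, C}⁺ = {A, B, C, D, E, F, G} covers every attribute.
{B, C, F} is a candidate key since {B, C, F}⁺ = {A, B, C, D, E, F, G} covers every attribute.
Any other superkey properly contains one of these, so there are no further candidate keys.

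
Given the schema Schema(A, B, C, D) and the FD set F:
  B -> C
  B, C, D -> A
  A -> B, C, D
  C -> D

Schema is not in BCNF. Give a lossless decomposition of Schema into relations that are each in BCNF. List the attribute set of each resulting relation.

{A, B, C}; {C, D}

Candidate keys of the original relation: {A}, {B}.
{A, B, C, D}: {C} determines {C, D} here but is not a superkey — split on C -> D, giving {C, D} and {A, B, C}.
{C, D} has no BCNF violation.
{A, B, C} has no BCNF violation.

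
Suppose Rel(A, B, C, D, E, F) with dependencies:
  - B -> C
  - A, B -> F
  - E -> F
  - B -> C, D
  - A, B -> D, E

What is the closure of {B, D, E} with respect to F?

Start with {B, D, E}.
B -> C applies; add {C} → now {B, C, D, E}.
E -> F applies; add {F} → now {B, C, D, E, F}.
No further FD applies.

{B, C, D, E, F}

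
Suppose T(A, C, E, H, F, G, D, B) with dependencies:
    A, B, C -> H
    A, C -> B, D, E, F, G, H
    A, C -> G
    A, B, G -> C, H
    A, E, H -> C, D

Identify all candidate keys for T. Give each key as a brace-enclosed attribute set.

Attributes never on any right-hand side: {A} — every candidate key must contain it.
{A, C}⁺ = {A, B, C, D, E, F, G, H}, which is every attribute, so {A, C} is a candidate key.
{A, B, G}⁺ = {A, B, C, D, E, F, G, H}, which is every attribute, so {A, B, G} is a candidate key.
{A, E, H}⁺ = {A, B, C, D, E, F, G, H}, which is every attribute, so {A, E, H} is a candidate key.
Any other superkey properly contains one of these, so there are no further candidate keys.

{A, B, G}, {A, C}, {A, E, H}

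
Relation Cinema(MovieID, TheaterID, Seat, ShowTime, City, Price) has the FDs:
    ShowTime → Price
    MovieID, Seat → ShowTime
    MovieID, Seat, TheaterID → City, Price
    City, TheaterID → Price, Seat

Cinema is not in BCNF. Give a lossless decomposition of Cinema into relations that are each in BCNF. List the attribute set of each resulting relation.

{City, MovieID, TheaterID}; {City, Seat, TheaterID}; {MovieID, Seat, ShowTime}; {Price, ShowTime}

Candidate keys of the original relation: {City, MovieID, TheaterID}, {MovieID, Seat, TheaterID}.
Within {City, MovieID, Price, Seat, ShowTime, TheaterID}: {ShowTime}⁺ ∩ {City, MovieID, Price, Seat, ShowTime, TheaterID} = {Price, ShowTime}, not the whole set, so ShowTime → Price violates BCNF; decompose into {Price, ShowTime} and {City, MovieID, Seat, ShowTime, TheaterID}.
{Price, ShowTime}: every determinant is a superkey — BCNF.
Within {City, MovieID, Seat, ShowTime, TheaterID}: {MovieID, Seat}⁺ ∩ {City, MovieID, Seat, ShowTime, TheaterID} = {MovieID, Seat, ShowTime}, not the whole set, so MovieID, Seat → ShowTime violates BCNF; decompose into {MovieID, Seat, ShowTime} and {City, MovieID, Seat, TheaterID}.
{MovieID, Seat, ShowTime}: every determinant is a superkey — BCNF.
Within {City, MovieID, Seat, TheaterID}: {City, TheaterID}⁺ ∩ {City, MovieID, Seat, TheaterID} = {City, Seat, TheaterID}, not the whole set, so City, TheaterID → Seat violates BCNF; decompose into {City, Seat, TheaterID} and {City, MovieID, TheaterID}.
{City, Seat, TheaterID}: every determinant is a superkey — BCNF.
{City, MovieID, TheaterID}: every determinant is a superkey — BCNF.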